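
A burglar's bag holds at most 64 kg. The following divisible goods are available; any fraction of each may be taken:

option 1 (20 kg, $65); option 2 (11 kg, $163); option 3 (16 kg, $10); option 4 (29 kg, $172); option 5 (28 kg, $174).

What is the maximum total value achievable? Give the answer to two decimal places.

Take in order of value per unit:
- option 2 (163/11 per unit): all 11 → value 163, running total 163.00
- option 5 (174/28 per unit): all 28 → value 174, running total 337.00
- option 4 (172/29 per unit): 25 of 29 → value 25×172/29 = 148.2759, running total 485.28
Total 485.28.

485.28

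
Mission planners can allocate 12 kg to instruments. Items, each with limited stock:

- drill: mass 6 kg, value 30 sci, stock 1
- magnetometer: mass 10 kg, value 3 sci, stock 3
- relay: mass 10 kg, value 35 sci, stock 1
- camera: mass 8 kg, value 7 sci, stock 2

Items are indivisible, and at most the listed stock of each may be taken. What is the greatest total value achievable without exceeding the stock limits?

35 sci

Top feasible selections:
- 1×relay: mass 10, value 35
- 1×drill: mass 6, value 30
- 1×camera: mass 8, value 7
Best: 35 sci.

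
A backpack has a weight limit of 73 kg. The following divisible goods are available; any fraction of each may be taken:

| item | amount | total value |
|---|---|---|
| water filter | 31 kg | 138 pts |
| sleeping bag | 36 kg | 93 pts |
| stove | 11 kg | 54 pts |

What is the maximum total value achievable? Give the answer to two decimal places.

272.08

Take in order of value per unit:
- stove (54/11 per unit): all 11 → value 54, running total 54.00
- water filter (138/31 per unit): all 31 → value 138, running total 192.00
- sleeping bag (93/36 per unit): 31 of 36 → value 31×93/36 = 80.0833, running total 272.08
Total 272.08.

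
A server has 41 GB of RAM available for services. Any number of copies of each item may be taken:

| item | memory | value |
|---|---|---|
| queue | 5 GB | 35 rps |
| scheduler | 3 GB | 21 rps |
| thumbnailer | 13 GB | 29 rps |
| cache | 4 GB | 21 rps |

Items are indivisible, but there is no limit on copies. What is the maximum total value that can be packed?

Best value-per-unit is queue at 35/5; filling with it alone gives 8×35 = 280.
Optimal mix: 7×queue + 2×scheduler → memory 41, value 287.

287 rps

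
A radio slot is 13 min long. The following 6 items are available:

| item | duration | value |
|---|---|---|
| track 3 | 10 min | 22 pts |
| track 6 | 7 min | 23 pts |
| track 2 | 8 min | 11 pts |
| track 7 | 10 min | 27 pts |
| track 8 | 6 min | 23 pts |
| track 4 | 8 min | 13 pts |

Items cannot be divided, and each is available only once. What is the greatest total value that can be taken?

This is a 0/1 knapsack; check combinations near the capacity.
- track 6+track 8: duration 7+6=13, value 23+23=46
- track 7: duration 10, value 27
- track 8: duration 6, value 23
- track 6: duration 7, value 23
Best: 46 pts.

46 pts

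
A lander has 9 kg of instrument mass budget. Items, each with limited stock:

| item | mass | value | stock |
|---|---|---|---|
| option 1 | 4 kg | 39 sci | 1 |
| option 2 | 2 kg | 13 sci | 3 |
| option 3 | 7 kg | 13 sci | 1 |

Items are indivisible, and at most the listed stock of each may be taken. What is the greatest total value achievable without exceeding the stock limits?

65 sci

Top feasible selections:
- 1×option 1 + 2×option 2: mass 8, value 65
- 1×option 1 + 1×option 2: mass 6, value 52
Best: 65 sci.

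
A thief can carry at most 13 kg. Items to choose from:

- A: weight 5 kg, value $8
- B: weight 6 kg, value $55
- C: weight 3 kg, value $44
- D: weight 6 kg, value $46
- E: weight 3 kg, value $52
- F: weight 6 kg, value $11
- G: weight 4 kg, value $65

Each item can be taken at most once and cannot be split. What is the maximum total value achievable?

This is a 0/1 knapsack; check combinations near the capacity.
- B+E+G: weight 6+3+4=13, value 55+52+65=172
- B+C+G: weight 6+3+4=13, value 55+44+65=164
- D+E+G: weight 6+3+4=13, value 46+52+65=163
- C+E+G: weight 3+3+4=10, value 44+52+65=161
- C+D+G: weight 3+6+4=13, value 44+46+65=155
Best: $172.

$172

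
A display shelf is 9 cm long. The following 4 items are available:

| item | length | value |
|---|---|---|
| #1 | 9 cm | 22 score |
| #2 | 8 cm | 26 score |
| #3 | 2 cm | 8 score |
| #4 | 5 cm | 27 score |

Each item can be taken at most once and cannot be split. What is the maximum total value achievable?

35 score

Check high-value combinations within 9 cm:
- #3+#4: length 2+5=7, value 8+27=35
- #4: length 5, value 27
- #2: length 8, value 26
- #1: length 9, value 22
- #3: length 2, value 8
Best: 35 score.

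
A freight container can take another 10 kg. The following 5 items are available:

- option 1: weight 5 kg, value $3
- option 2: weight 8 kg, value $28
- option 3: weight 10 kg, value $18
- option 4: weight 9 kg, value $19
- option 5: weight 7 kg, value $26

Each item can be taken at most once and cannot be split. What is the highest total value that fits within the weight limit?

This is a 0/1 knapsack; check combinations near the capacity.
- option 2: weight 8, value 28
- option 5: weight 7, value 26
- option 4: weight 9, value 19
- option 3: weight 10, value 18
Best: $28.

$28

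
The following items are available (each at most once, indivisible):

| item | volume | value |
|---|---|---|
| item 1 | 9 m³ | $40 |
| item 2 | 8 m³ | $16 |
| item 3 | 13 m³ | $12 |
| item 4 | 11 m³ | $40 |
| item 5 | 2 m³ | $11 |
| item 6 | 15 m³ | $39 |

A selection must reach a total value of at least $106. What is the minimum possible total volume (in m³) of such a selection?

Subsets with value ≥ 106, sorted by total volume:
- item 1+item 2+item 4+item 5: volume 30, value 107
- item 1+item 2+item 5+item 6: volume 34, value 106
Minimum volume: 30 m³.

30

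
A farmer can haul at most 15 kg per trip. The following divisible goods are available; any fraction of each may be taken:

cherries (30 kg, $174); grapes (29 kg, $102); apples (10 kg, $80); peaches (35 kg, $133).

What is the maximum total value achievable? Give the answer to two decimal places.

Take in order of value per unit:
- apples (80/10 per unit): all 10 → value 80, running total 80.00
- cherries (174/30 per unit): 5 of 30 → value 5×174/30 = 29.0000, running total 109.00
Total 109.00.

109.00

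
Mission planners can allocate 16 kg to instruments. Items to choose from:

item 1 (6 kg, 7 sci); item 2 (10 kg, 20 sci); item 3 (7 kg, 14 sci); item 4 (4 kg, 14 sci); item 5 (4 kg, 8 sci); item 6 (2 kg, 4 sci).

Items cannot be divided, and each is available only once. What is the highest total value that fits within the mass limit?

38 sci

Check high-value combinations within 16 kg:
- item 2+item 4+item 6: mass 10+4+2=16, value 20+14+4=38
- item 3+item 4+item 5: mass 7+4+4=15, value 14+14+8=36
- item 2+item 4: mass 10+4=14, value 20+14=34
- item 1+item 4+item 5+item 6: mass 6+4+4+2=16, value 7+14+8+4=33
Best: 38 sci.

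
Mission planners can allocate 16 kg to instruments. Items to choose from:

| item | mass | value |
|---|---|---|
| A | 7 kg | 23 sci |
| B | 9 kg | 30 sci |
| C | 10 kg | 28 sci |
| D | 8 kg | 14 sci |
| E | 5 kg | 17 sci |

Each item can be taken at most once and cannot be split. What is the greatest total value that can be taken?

53 sci

Check high-value combinations within 16 kg:
- A+B: mass 7+9=16, value 23+30=53
- B+E: mass 9+5=14, value 30+17=47
- C+E: mass 10+5=15, value 28+17=45
- A+E: mass 7+5=12, value 23+17=40
Best: 53 sci.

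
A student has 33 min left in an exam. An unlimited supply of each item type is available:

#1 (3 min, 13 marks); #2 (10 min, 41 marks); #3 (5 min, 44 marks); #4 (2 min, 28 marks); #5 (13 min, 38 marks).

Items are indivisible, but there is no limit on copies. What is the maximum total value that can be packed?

448 marks

Best value-per-unit is #4 at 28/2, and filling with it alone uses time 16×2=32. No mix of the others beats 16×28 = 448.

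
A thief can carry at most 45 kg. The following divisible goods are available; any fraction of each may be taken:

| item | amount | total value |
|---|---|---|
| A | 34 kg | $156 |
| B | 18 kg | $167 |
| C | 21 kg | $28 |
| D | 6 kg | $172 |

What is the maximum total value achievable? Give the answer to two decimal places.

Take in order of value per unit:
- D (172/6 per unit): all 6 → value 172, running total 172.00
- B (167/18 per unit): all 18 → value 167, running total 339.00
- A (156/34 per unit): 21 of 34 → value 21×156/34 = 96.3529, running total 435.35
Total 435.35.

435.35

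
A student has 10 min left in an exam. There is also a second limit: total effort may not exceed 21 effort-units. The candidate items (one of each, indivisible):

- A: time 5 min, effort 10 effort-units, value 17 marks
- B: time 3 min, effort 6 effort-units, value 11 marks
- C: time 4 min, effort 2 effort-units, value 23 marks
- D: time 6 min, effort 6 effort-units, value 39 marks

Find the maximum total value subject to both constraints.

Feasible sets respecting both limits:
- C+D: time 10, effort 8, value 62
- B+D: time 9, effort 12, value 50
- A+C: time 9, effort 12, value 40
- D: time 6, effort 6, value 39
Best: 62 marks.

62 marks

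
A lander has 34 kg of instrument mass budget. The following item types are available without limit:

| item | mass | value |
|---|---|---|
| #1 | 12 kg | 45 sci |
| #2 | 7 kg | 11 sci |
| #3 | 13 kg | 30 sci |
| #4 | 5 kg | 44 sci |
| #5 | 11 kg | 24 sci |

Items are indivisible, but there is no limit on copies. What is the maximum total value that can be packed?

264 sci

Best value-per-unit is #4 at 44/5, and filling with it alone uses mass 6×5=30. No mix of the others beats 6×44 = 264.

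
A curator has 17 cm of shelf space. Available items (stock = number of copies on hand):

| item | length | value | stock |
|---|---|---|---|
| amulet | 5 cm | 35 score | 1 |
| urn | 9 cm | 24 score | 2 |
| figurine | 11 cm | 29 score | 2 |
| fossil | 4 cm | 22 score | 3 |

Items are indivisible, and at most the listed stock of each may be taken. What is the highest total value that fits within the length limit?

Best selections within length 17 and stock limits:
- 1×amulet + 3×fossil: length 17, value 101
- 1×amulet + 2×fossil: length 13, value 79
Best: 101 score.

101 score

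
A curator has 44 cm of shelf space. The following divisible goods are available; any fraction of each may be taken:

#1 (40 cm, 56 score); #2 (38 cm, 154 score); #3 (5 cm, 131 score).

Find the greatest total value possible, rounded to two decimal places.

286.40

Take in order of value per unit:
- #3 (131/5 per unit): all 5 → value 131, running total 131.00
- #2 (154/38 per unit): all 38 → value 154, running total 285.00
- #1 (56/40 per unit): 1 of 40 → value 1×56/40 = 1.4000, running total 286.40
Total 286.40.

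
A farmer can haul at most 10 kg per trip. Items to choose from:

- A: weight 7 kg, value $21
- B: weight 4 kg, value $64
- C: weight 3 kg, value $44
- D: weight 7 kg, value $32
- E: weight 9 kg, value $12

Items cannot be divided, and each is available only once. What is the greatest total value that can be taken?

This is a 0/1 knapsack; check combinations near the capacity.
- B+C: weight 4+3=7, value 64+44=108
- C+D: weight 3+7=10, value 44+32=76
- A+C: weight 7+3=10, value 21+44=65
- B: weight 4, value 64
- C: weight 3, value 44
Best: $108.

$108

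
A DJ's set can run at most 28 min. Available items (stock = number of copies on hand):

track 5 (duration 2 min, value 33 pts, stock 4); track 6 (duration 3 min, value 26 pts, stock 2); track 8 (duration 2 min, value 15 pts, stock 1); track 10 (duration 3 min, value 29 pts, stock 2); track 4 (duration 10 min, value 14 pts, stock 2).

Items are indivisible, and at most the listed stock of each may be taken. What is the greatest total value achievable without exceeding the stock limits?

257 pts

Top feasible selections:
- 4×track 5 + 2×track 6 + 1×track 8 + 2×track 10: duration 22, value 257
- 4×track 5 + 2×track 6 + 2×track 10: duration 20, value 242
- 4×track 5 + 1×track 6 + 1×track 8 + 2×track 10: duration 19, value 231
Best: 257 pts.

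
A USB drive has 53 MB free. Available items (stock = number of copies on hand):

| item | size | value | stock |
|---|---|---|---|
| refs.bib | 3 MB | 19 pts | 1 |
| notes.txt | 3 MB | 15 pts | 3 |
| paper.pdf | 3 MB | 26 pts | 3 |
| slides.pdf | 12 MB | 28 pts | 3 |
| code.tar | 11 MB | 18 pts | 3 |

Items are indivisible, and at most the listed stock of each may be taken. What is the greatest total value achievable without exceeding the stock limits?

201 pts

Top feasible selections:
- 1×refs.bib + 2×notes.txt + 3×paper.pdf + 2×slides.pdf + 1×code.tar: size 53, value 201
- 1×refs.bib + 3×notes.txt + 3×paper.pdf + 2×slides.pdf: size 45, value 198
- 3×notes.txt + 3×paper.pdf + 2×slides.pdf + 1×code.tar: size 53, value 197
- 1×refs.bib + 1×notes.txt + 3×paper.pdf + 3×slides.pdf: size 51, value 196
Best: 201 pts.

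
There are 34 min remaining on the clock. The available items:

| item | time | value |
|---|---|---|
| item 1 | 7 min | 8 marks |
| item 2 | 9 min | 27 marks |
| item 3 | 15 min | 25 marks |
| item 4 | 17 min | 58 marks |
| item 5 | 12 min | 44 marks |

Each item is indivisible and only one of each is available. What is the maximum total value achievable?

102 marks

This is a 0/1 knapsack; check combinations near the capacity.
- item 4+item 5: time 17+12=29, value 58+44=102
- item 1+item 2+item 4: time 7+9+17=33, value 8+27+58=93
- item 2+item 4: time 9+17=26, value 27+58=85
Best: 102 marks.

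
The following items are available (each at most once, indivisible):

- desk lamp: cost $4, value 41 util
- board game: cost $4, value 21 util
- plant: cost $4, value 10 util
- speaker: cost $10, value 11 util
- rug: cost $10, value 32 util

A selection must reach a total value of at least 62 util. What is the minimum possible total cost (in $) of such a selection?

8

Subsets with value ≥ 62, sorted by total cost:
- desk lamp+board game: cost 8, value 62
- desk lamp+board game+plant: cost 12, value 72
- desk lamp+rug: cost 14, value 73
- desk lamp+board game+rug: cost 18, value 94
Minimum cost: 8 $.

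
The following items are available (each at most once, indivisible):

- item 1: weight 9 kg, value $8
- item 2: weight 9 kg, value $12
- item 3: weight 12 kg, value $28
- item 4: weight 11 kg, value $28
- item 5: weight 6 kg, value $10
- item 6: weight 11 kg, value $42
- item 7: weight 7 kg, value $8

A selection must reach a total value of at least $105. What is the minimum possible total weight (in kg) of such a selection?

40

Subsets with value ≥ 105, sorted by total weight:
- item 3+item 4+item 5+item 6: weight 40, value 108
- item 3+item 4+item 6+item 7: weight 41, value 106
- item 2+item 3+item 4+item 6: weight 43, value 110
Minimum weight: 40 kg.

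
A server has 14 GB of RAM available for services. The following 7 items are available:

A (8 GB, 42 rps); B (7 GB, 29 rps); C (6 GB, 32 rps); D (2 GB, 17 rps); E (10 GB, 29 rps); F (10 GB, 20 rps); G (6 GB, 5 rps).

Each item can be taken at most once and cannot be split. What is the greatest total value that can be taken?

74 rps

Check high-value combinations within 14 GB:
- A+C: memory 8+6=14, value 42+32=74
- B+C: memory 7+6=13, value 29+32=61
- A+D: memory 8+2=10, value 42+17=59
- C+D+G: memory 6+2+6=14, value 32+17+5=54
Best: 74 rps.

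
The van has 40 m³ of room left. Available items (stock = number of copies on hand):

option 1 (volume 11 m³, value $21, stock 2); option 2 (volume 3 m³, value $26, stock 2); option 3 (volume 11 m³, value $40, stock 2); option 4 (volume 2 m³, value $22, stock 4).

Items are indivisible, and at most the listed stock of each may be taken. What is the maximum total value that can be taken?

$220

Top feasible selections:
- 2×option 2 + 2×option 3 + 4×option 4: volume 36, value 220
- 1×option 1 + 2×option 2 + 1×option 3 + 4×option 4: volume 36, value 201
- 2×option 2 + 2×option 3 + 3×option 4: volume 34, value 198
- 1×option 2 + 2×option 3 + 4×option 4: volume 33, value 194
Best: $220.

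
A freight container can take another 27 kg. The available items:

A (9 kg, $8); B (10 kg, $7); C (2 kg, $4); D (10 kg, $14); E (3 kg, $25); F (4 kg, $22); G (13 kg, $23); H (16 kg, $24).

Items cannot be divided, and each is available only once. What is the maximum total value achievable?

$75

Check high-value combinations within 27 kg:
- C+E+F+H: weight 2+3+4+16=25, value 4+25+22+24=75
- C+E+F+G: weight 2+3+4+13=22, value 4+25+22+23=74
- E+F+H: weight 3+4+16=23, value 25+22+24=71
- E+F+G: weight 3+4+13=20, value 25+22+23=70
Best: $75.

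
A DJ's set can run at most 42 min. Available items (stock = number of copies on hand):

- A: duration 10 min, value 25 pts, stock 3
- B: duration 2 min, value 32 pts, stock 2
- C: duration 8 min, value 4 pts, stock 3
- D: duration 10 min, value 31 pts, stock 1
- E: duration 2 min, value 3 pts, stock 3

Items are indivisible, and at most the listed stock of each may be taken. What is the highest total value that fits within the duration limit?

154 pts

Best selections within duration 42 and stock limits:
- 2×A + 2×B + 1×D + 3×E: duration 40, value 154
- 2×A + 2×B + 1×D + 2×E: duration 38, value 151
Best: 154 pts.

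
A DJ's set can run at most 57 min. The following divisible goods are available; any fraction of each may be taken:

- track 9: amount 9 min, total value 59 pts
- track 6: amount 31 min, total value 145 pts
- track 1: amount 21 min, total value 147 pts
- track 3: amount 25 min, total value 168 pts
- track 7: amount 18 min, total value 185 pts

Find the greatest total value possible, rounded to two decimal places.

Take in order of value per unit:
- track 7 (185/18 per unit): all 18 → value 185, running total 185.00
- track 1 (147/21 per unit): all 21 → value 147, running total 332.00
- track 3 (168/25 per unit): 18 of 25 → value 18×168/25 = 120.9600, running total 452.96
Total 452.96.

452.96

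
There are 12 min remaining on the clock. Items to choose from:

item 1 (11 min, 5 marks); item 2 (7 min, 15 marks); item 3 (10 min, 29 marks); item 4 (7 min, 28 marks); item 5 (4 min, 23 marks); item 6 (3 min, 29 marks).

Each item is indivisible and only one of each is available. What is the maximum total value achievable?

57 marks

Check high-value combinations within 12 min:
- item 4+item 6: time 7+3=10, value 28+29=57
- item 5+item 6: time 4+3=7, value 23+29=52
- item 4+item 5: time 7+4=11, value 28+23=51
- item 2+item 6: time 7+3=10, value 15+29=44
Best: 57 marks.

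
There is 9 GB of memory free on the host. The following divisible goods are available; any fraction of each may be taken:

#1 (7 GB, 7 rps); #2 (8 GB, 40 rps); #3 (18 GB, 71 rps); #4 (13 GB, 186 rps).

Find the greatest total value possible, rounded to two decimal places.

Take in order of value per unit:
- #4 (186/13 per unit): 9 of 13 → value 9×186/13 = 128.7692, running total 128.77
Total 128.77.

128.77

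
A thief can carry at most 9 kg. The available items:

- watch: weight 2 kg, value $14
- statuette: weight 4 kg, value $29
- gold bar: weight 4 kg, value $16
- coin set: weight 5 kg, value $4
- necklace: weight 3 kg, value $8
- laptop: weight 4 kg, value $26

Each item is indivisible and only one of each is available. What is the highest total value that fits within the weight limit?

$55

This is a 0/1 knapsack; check combinations near the capacity.
- statuette+laptop: weight 4+4=8, value 29+26=55
- watch+statuette+necklace: weight 2+4+3=9, value 14+29+8=51
- watch+necklace+laptop: weight 2+3+4=9, value 14+8+26=48
- statuette+gold bar: weight 4+4=8, value 29+16=45
Best: $55.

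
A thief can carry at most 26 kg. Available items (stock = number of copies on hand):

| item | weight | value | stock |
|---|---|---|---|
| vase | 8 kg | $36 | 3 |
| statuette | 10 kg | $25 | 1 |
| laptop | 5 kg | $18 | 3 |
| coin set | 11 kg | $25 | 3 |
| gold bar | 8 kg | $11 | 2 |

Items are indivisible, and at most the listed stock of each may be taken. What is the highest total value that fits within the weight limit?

$108

Top feasible selections:
- 3×vase: weight 24, value 108
- 2×vase + 2×laptop: weight 26, value 108
- 2×vase + 1×statuette: weight 26, value 97
Best: $108.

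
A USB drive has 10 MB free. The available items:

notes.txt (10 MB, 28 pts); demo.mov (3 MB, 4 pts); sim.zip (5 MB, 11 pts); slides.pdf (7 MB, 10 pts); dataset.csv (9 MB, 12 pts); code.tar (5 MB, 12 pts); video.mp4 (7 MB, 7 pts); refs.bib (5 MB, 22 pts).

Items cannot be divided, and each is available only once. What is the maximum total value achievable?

This is a 0/1 knapsack; check combinations near the capacity.
- code.tar+refs.bib: size 5+5=10, value 12+22=34
- sim.zip+refs.bib: size 5+5=10, value 11+22=33
- notes.txt: size 10, value 28
- demo.mov+refs.bib: size 3+5=8, value 4+22=26
- sim.zip+code.tar: size 5+5=10, value 11+12=23
Best: 34 pts.

34 pts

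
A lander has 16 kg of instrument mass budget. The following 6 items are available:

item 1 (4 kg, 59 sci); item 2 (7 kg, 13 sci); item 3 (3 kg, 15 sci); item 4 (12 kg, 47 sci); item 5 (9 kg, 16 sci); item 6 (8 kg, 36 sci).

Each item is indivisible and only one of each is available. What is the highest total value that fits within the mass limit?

110 sci

This is a 0/1 knapsack; check combinations near the capacity.
- item 1+item 3+item 6: mass 4+3+8=15, value 59+15+36=110
- item 1+item 4: mass 4+12=16, value 59+47=106
- item 1+item 6: mass 4+8=12, value 59+36=95
- item 1+item 3+item 5: mass 4+3+9=16, value 59+15+16=90
Best: 110 sci.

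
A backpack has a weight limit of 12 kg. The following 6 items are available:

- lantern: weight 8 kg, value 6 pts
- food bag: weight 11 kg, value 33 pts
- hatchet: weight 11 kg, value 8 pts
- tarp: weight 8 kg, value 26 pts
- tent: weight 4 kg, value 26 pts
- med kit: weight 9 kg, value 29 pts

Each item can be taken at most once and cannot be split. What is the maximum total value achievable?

Check high-value combinations within 12 kg:
- tarp+tent: weight 8+4=12, value 26+26=52
- food bag: weight 11, value 33
- lantern+tent: weight 8+4=12, value 6+26=32
Best: 52 pts.

52 pts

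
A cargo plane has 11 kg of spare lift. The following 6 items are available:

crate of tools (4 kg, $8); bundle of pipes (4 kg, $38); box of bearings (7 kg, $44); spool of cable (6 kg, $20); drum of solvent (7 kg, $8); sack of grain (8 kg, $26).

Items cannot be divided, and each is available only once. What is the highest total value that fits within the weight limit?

$82

Check high-value combinations within 11 kg:
- bundle of pipes+box of bearings: weight 4+7=11, value 38+44=82
- bundle of pipes+spool of cable: weight 4+6=10, value 38+20=58
- crate of tools+box of bearings: weight 4+7=11, value 8+44=52
Best: $82.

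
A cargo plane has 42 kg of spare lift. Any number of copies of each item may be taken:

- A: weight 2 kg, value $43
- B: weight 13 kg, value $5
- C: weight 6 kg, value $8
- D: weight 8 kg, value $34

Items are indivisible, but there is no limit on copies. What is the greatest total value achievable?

$903

Best value-per-unit is A at 43/2, and filling with it alone uses weight 21×2=42. No mix of the others beats 21×43 = 903.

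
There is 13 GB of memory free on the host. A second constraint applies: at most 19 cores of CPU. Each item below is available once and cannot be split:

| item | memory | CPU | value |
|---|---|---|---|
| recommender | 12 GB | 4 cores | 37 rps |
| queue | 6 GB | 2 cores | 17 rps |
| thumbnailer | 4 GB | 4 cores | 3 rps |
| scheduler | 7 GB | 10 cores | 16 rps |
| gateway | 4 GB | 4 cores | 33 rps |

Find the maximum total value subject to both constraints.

50 rps

Feasible sets respecting both limits:
- queue+gateway: memory 10, CPU 6, value 50
- scheduler+gateway: memory 11, CPU 14, value 49
- recommender: memory 12, CPU 4, value 37
Best: 50 rps.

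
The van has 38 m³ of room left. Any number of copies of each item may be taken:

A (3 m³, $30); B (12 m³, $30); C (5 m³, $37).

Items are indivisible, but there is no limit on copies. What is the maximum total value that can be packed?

Best value-per-unit is A at 30/3; filling with it alone gives 12×30 = 360.
Optimal mix: 11×A + 1×C → volume 38, value 367.

$367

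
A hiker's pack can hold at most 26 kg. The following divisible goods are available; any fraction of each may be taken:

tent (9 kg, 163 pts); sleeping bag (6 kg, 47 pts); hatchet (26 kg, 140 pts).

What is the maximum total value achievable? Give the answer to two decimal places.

269.23

Take in order of value per unit:
- tent (163/9 per unit): all 9 → value 163, running total 163.00
- sleeping bag (47/6 per unit): all 6 → value 47, running total 210.00
- hatchet (140/26 per unit): 11 of 26 → value 11×140/26 = 59.2308, running total 269.23
Total 269.23.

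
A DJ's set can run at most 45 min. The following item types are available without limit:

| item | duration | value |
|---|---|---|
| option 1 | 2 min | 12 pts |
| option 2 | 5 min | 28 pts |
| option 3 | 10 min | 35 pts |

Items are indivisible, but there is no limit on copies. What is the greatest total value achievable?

Best value-per-unit is option 1 at 12/2; filling with it alone gives 22×12 = 264.
Optimal mix: 20×option 1 + 1×option 2 → duration 45, value 268.

268 pts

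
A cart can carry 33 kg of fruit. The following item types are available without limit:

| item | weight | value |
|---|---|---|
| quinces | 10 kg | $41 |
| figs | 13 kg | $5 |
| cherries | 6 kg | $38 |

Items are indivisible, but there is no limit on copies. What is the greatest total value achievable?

Best value-per-unit is cherries at 38/6, and filling with it alone uses weight 5×6=30. No mix of the others beats 5×38 = 190.

$190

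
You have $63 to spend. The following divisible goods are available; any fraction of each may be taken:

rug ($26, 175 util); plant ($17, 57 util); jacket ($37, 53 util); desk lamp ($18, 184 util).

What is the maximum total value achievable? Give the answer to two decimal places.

Take in order of value per unit:
- desk lamp (184/18 per unit): all 18 → value 184, running total 184.00
- rug (175/26 per unit): all 26 → value 175, running total 359.00
- plant (57/17 per unit): all 17 → value 57, running total 416.00
- jacket (53/37 per unit): 2 of 37 → value 2×53/37 = 2.8649, running total 418.86
Total 418.86.

418.86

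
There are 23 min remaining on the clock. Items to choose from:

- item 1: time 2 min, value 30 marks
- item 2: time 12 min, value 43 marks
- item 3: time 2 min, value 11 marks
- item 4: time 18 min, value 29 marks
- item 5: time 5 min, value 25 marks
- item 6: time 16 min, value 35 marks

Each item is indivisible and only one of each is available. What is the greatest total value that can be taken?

This is a 0/1 knapsack; check combinations near the capacity.
- item 1+item 2+item 3+item 5: time 2+12+2+5=21, value 30+43+11+25=109
- item 1+item 2+item 5: time 2+12+5=19, value 30+43+25=98
- item 1+item 5+item 6: time 2+5+16=23, value 30+25+35=90
- item 1+item 2+item 3: time 2+12+2=16, value 30+43+11=84
Best: 109 marks.

109 marks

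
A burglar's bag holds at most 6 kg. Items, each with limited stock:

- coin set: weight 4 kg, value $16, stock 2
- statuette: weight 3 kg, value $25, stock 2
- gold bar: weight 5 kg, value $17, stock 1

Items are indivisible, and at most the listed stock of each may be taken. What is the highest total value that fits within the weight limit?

$50

Top feasible selections:
- 2×statuette: weight 6, value 50
- 1×statuette: weight 3, value 25
- 1×gold bar: weight 5, value 17
Best: $50.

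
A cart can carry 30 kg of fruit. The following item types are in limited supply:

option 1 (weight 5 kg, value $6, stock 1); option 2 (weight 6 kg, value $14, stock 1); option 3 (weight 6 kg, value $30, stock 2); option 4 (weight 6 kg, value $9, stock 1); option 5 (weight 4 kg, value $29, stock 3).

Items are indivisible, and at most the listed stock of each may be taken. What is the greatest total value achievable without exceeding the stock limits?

Top feasible selections:
- 1×option 2 + 2×option 3 + 3×option 5: weight 30, value 161
- 2×option 3 + 1×option 4 + 3×option 5: weight 30, value 156
Best: $161.

$161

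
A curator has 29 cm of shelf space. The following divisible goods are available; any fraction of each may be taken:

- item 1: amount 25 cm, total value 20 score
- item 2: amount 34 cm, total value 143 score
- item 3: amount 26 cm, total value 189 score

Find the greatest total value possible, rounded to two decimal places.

201.62

Take in order of value per unit:
- item 3 (189/26 per unit): all 26 → value 189, running total 189.00
- item 2 (143/34 per unit): 3 of 34 → value 3×143/34 = 12.6176, running total 201.62
Total 201.62.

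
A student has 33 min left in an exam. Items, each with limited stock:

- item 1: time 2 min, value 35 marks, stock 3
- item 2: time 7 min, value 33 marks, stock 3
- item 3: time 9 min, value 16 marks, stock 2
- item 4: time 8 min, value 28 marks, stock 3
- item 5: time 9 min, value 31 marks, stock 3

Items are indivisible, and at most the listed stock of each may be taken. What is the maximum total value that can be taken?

204 marks

Top feasible selections:
- 3×item 1 + 3×item 2: time 27, value 204
- 3×item 1 + 2×item 2 + 1×item 5: time 29, value 202
- 3×item 1 + 1×item 2 + 2×item 5: time 31, value 200
- 3×item 1 + 2×item 2 + 1×item 4: time 28, value 199
Best: 204 marks.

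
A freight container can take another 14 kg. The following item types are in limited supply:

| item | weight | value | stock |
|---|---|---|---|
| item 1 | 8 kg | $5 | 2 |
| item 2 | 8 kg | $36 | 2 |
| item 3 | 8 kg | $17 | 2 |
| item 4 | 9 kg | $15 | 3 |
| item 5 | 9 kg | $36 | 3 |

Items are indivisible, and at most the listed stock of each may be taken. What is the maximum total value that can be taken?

$36

Best selections within weight 14 and stock limits:
- 1×item 2: weight 8, value 36
- 1×item 5: weight 9, value 36
- 1×item 3: weight 8, value 17
- 1×item 4: weight 9, value 15
Best: $36.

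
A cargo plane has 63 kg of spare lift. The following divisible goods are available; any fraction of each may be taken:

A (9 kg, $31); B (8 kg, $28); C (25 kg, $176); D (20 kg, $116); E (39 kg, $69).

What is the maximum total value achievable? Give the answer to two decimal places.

Take in order of value per unit:
- C (176/25 per unit): all 25 → value 176, running total 176.00
- D (116/20 per unit): all 20 → value 116, running total 292.00
- B (28/8 per unit): all 8 → value 28, running total 320.00
- A (31/9 per unit): all 9 → value 31, running total 351.00
- E (69/39 per unit): 1 of 39 → value 1×69/39 = 1.7692, running total 352.77
Total 352.77.

352.77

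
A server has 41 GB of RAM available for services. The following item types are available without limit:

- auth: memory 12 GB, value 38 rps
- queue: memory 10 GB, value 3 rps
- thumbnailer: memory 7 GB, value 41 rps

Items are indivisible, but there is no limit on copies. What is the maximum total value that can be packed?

Best value-per-unit is thumbnailer at 41/7, and filling with it alone uses memory 5×7=35. No mix of the others beats 5×41 = 205.

205 rps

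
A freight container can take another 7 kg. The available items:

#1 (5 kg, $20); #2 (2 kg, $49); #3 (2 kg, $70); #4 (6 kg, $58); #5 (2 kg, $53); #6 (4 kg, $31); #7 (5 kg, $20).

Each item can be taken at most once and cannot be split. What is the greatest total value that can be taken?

Check high-value combinations within 7 kg:
- #2+#3+#5: weight 2+2+2=6, value 49+70+53=172
- #3+#5: weight 2+2=4, value 70+53=123
- #2+#3: weight 2+2=4, value 49+70=119
- #2+#5: weight 2+2=4, value 49+53=102
- #3+#6: weight 2+4=6, value 70+31=101
Best: $172.

$172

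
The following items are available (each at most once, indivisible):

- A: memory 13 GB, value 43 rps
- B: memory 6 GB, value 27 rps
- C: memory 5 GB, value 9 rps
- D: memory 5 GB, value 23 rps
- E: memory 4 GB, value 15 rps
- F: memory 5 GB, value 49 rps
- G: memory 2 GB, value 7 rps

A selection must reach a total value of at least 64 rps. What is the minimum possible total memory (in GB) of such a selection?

9

Subsets with value ≥ 64, sorted by total memory:
- E+F: memory 9, value 64
- D+F: memory 10, value 72
- B+F: memory 11, value 76
Minimum memory: 9 GB.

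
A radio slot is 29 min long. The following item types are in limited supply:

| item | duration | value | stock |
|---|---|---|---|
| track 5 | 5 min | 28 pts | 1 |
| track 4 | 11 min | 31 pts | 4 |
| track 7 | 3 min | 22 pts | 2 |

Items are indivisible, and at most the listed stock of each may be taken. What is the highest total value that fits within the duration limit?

106 pts

Top feasible selections:
- 2×track 4 + 2×track 7: duration 28, value 106
- 1×track 5 + 1×track 4 + 2×track 7: duration 22, value 103
- 1×track 5 + 2×track 4: duration 27, value 90
- 2×track 4 + 1×track 7: duration 25, value 84
Best: 106 pts.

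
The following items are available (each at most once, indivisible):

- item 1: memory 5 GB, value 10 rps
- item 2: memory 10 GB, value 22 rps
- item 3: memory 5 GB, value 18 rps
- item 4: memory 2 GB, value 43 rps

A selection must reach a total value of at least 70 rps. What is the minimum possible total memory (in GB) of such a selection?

12

Subsets with value ≥ 70, sorted by total memory:
- item 1+item 3+item 4: memory 12, value 71
- item 2+item 3+item 4: memory 17, value 83
- item 1+item 2+item 4: memory 17, value 75
Minimum memory: 12 GB.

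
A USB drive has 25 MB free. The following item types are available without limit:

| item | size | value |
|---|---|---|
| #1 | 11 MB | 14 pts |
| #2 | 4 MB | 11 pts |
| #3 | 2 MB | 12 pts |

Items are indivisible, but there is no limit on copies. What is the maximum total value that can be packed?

Best value-per-unit is #3 at 12/2, and filling with it alone uses size 12×2=24. No mix of the others beats 12×12 = 144.

144 pts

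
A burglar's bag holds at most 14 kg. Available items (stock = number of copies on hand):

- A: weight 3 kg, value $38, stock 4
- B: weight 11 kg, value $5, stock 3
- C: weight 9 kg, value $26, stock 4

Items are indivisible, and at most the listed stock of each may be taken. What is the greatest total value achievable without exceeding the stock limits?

Best selections within weight 14 and stock limits:
- 4×A: weight 12, value 152
- 3×A: weight 9, value 114
- 2×A: weight 6, value 76
Best: $152.

$152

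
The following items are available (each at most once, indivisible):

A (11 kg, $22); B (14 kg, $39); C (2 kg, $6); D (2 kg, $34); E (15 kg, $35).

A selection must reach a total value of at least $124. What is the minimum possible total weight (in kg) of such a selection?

42

Subsets with value ≥ 124, sorted by total weight:
- A+B+D+E: weight 42, value 130
- A+B+C+D+E: weight 44, value 136
Minimum weight: 42 kg.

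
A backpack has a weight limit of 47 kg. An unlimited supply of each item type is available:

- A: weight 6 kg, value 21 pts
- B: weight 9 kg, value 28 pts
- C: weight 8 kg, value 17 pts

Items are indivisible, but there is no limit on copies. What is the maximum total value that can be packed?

154 pts

Best value-per-unit is A at 21/6; filling with it alone gives 7×21 = 147.
Optimal mix: 6×A + 1×B → weight 45, value 154.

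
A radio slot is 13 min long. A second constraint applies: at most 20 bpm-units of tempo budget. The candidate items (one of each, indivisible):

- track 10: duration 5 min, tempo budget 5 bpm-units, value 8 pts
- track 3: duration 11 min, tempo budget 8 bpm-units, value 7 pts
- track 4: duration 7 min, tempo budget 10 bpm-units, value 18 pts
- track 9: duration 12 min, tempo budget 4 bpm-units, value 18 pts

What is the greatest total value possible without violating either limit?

Feasible sets respecting both limits:
- track 10+track 4: duration 12, tempo budget 15, value 26
- track 4: duration 7, tempo budget 10, value 18
- track 9: duration 12, tempo budget 4, value 18
- track 10: duration 5, tempo budget 5, value 8
Best: 26 pts.

26 pts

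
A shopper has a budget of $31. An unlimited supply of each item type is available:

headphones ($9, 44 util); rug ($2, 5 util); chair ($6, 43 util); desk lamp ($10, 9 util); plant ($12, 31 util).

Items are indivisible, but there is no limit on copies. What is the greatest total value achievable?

Best value-per-unit is chair at 43/6, and filling with it alone uses cost 5×6=30. No mix of the others beats 5×43 = 215.

215 util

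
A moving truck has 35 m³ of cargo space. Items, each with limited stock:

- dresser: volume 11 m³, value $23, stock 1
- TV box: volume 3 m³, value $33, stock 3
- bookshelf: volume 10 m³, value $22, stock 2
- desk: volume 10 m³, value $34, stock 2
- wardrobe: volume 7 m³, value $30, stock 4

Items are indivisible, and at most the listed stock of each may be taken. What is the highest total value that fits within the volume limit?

$193

Best selections within volume 35 and stock limits:
- 3×TV box + 1×desk + 2×wardrobe: volume 33, value 193
- 3×TV box + 3×wardrobe: volume 30, value 189
- 2×TV box + 4×wardrobe: volume 34, value 186
Best: $193.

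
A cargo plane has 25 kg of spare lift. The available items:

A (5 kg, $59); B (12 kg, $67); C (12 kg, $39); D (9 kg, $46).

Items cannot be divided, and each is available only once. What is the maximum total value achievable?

Check high-value combinations within 25 kg:
- A+B: weight 5+12=17, value 59+67=126
- B+D: weight 12+9=21, value 67+46=113
- B+C: weight 12+12=24, value 67+39=106
- A+D: weight 5+9=14, value 59+46=105
- A+C: weight 5+12=17, value 59+39=98
Best: $126.

$126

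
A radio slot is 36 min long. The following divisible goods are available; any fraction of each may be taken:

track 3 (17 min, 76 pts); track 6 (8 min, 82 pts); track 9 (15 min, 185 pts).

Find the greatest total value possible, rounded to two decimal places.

Take in order of value per unit:
- track 9 (185/15 per unit): all 15 → value 185, running total 185.00
- track 6 (82/8 per unit): all 8 → value 82, running total 267.00
- track 3 (76/17 per unit): 13 of 17 → value 13×76/17 = 58.1176, running total 325.12
Total 325.12.

325.12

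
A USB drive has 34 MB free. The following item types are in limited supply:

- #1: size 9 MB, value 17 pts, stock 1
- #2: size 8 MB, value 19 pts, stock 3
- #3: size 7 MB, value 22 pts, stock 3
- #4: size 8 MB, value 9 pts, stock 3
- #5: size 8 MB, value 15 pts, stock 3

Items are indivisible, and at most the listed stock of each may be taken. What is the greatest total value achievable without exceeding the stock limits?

85 pts

Best selections within size 34 and stock limits:
- 1×#2 + 3×#3: size 29, value 85
- 1×#1 + 3×#3: size 30, value 83
Best: 85 pts.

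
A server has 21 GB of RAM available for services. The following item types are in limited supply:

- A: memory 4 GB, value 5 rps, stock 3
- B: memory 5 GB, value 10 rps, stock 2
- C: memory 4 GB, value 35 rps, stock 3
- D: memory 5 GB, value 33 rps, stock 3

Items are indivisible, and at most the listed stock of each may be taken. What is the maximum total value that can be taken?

Best selections within memory 21 and stock limits:
- 1×A + 3×C + 1×D: memory 21, value 143
- 3×C + 1×D: memory 17, value 138
- 2×C + 2×D: memory 18, value 136
Best: 143 rps.

143 rps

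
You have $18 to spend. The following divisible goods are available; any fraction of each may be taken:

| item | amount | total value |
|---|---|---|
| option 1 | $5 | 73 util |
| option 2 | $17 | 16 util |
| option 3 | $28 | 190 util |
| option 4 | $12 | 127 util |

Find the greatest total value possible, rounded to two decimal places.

206.79

Take in order of value per unit:
- option 1 (73/5 per unit): all 5 → value 73, running total 73.00
- option 4 (127/12 per unit): all 12 → value 127, running total 200.00
- option 3 (190/28 per unit): 1 of 28 → value 1×190/28 = 6.7857, running total 206.79
Total 206.79.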